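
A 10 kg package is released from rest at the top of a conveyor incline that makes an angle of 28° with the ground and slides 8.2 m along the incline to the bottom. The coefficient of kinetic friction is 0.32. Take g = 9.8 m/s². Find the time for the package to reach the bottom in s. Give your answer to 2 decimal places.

The weight component along the incline is mg sin 28° = 46.008 N and the normal force is N = mg cos 28° = 86.529 N.
Friction up the slope is f = μN = 0.32 × 86.529 = 27.689 N, so the net downslope force is 46.008 − 27.689 = 18.319 N and a = 18.319 / 10 = 1.8319 m/s².
Starting from rest, L = ½at², so t = √(2L/a) = √(2 × 8.2 / 1.8319) = 2.9921 s.

2.99 s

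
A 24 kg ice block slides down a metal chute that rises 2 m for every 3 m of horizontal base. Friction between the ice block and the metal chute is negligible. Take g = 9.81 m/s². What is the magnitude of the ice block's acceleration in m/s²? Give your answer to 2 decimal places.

5.44 m/s²

Resolving the weight along the incline: the component pulling the ice block down the slope is mg sin 33.69° = 24 × 9.81 × 0.5547 = 130.599 N, and the normal force is N = mg cos 33.69° = 24 × 9.81 × 0.8321 = 195.910 N.
With no friction the net force along the incline is 130.599 N, so a = g sin 33.69° = 130.599 / 24 = 5.4416 m/s².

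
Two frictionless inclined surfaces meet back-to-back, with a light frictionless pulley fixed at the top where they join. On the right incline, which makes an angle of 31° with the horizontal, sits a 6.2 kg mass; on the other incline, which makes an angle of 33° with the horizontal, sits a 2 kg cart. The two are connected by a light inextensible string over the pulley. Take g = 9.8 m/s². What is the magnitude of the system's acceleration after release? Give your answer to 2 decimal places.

Resolve each weight along its own incline: the 6.2 kg mass has component 6.2 × 9.8 × sin 31° = 31.294 N down its slope, and the 2 kg mass has 2 × 9.8 × sin 33° = 10.675 N down its slope.
The 6.2 kg side's 31.294 N exceeds the other side's 10.675 N, so that mass slides down and the 2 kg mass slides up. Taking that direction as positive, Newton's second law for the whole system gives 31.294 − 10.675 = (6.2 + 2) a, so a = 20.619 / 8.2 = 2.5145 m/s².

2.51 m/s²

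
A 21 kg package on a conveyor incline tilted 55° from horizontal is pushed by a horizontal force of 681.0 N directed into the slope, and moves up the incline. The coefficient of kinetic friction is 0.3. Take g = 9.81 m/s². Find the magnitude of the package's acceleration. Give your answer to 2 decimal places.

0.91 m/s²

The horizontal push has components F cos 55° = 681.0 × 0.5736 = 390.622 N up the incline and F sin 55° = 681.0 × 0.8192 = 557.875 N pressing into the surface.
The normal force is therefore N = mg cos 55° + F sin 55° = 118.167 + 557.875 = 676.042 N, and kinetic friction down the slope is μN = 0.3 × 676.042 = 202.813 N.
Along the incline: F cos 55° − mg sin 55° − μN = ma, so 390.622 − 168.763 − 202.813 = 21 a, giving a = 0.9070 m/s².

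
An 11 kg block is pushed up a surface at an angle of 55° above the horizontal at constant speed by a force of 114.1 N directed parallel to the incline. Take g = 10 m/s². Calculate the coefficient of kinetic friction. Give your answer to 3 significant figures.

At constant speed ΣF = 0 along the incline. The applied 114.1 N acts up the slope; the weight component mg sin 55° = 90.107 N and kinetic friction μN both act down the slope.
So 114.1 = 90.107 + μ × 63.093, giving μ = (114.1 − 90.107) / 63.093 = 0.3803.

0.380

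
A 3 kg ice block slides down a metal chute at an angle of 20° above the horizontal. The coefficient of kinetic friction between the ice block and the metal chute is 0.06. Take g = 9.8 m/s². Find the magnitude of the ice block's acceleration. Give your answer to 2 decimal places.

Resolving the weight along the incline: the component pulling the ice block down the slope is mg sin 20° = 3 × 9.8 × 0.3420 = 10.055 N, and the normal force is N = mg cos 20° = 3 × 9.8 × 0.9397 = 27.627 N.
Kinetic friction acts up the slope with magnitude f = μN = 0.06 × 27.627 = 1.658 N.
Net force along the incline is 10.055 − 1.658 = 8.397 N, so a = 8.397 / 3 = 2.7990 m/s².

2.80 m/s²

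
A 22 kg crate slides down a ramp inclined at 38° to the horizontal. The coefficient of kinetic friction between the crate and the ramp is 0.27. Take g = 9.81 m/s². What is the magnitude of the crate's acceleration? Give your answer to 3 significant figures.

3.95 m/s²

Resolving the weight along the incline: the component pulling the crate down the slope is mg sin 38° = 22 × 9.81 × 0.6157 = 132.880 N, and the normal force is N = mg cos 38° = 22 × 9.81 × 0.7880 = 170.066 N.
Kinetic friction acts up the slope with magnitude f = μN = 0.27 × 170.066 = 45.918 N.
Net force along the incline is 132.880 − 45.918 = 86.962 N, so a = 86.962 / 22 = 3.9528 m/s².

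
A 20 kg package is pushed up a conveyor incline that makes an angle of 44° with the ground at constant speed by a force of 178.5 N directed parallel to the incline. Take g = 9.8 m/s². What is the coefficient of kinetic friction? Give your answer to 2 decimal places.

At constant speed ΣF = 0 along the incline. The applied 178.5 N acts up the slope; the weight component mg sin 44° = 136.153 N and kinetic friction μN both act down the slope.
So 178.5 = 136.153 + μ × 140.991, giving μ = (178.5 − 136.153) / 140.991 = 0.3004.

0.30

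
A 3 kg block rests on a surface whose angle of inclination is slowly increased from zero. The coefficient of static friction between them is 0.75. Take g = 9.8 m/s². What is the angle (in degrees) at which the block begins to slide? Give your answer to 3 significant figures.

At the threshold of sliding, static friction is at its maximum μ_s N and exactly balances the weight component along the incline: mg sin θ = μ_s mg cos θ.
Hence tan θ = μ_s = 0.75, so θ = arctan(0.75) = 36.8699°.

36.9°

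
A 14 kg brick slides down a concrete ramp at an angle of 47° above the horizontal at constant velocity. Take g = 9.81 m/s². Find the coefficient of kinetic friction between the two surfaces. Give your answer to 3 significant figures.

At constant velocity the net force along the incline is zero: mg sin 47° = μ mg cos 47°.
So μ = tan 47° = 0.7314 / 0.6820 = 1.0724.

1.07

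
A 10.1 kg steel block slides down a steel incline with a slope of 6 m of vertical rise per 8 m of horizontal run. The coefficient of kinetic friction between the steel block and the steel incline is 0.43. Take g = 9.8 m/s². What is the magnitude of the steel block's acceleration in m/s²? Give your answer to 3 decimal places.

Resolving the weight along the incline: the component pulling the steel block down the slope is mg sin 36.87° = 10.1 × 9.8 × 0.6000 = 59.388 N, and the normal force is N = mg cos 36.87° = 10.1 × 9.8 × 0.8000 = 79.184 N.
Kinetic friction acts up the slope with magnitude f = μN = 0.43 × 79.184 = 34.049 N.
Net force along the incline is 59.388 − 34.049 = 25.339 N, so a = 25.339 / 10.1 = 2.5088 m/s².

2.509 m/s²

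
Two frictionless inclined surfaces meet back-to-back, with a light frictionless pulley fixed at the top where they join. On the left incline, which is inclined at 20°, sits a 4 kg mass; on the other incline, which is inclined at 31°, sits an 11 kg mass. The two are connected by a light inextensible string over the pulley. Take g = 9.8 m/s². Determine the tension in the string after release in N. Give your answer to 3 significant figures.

Resolve each weight along its own incline: the 4 kg mass has component 4 × 9.8 × sin 20° = 13.407 N down its slope, and the 11 kg mass has 11 × 9.8 × sin 31° = 55.521 N down its slope.
The 11 kg side's 55.521 N exceeds the other side's 13.407 N, so that mass slides down and the 4 kg mass slides up. Taking that direction as positive, Newton's second law for the whole system gives 55.521 − 13.407 = (4 + 11) a, so a = 42.114 / 15 = 2.8076 m/s².
For the 4 kg mass (up-slope positive): T − 13.407 = 4 × 2.8076, so T = 24.637 N.

24.6 N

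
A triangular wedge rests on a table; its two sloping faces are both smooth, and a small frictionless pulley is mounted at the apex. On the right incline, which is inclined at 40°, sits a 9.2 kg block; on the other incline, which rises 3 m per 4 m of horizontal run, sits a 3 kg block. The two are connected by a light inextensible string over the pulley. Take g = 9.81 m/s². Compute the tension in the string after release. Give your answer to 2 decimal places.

Resolve each weight along its own incline: the 9.2 kg mass has component 9.2 × 9.81 × sin 40° = 58.013 N down its slope, and the 3 kg mass has 3 × 9.81 × sin 36.87° = 17.658 N down its slope.
The 9.2 kg side's 58.013 N exceeds the other side's 17.658 N, so that mass slides down and the 3 kg mass slides up. Taking that direction as positive, Newton's second law for the whole system gives 58.013 − 17.658 = (9.2 + 3) a, so a = 40.355 / 12.2 = 3.3078 m/s².
For the 3 kg mass (up-slope positive): T − 17.658 = 3 × 3.3078, so T = 27.581 N.

27.58 N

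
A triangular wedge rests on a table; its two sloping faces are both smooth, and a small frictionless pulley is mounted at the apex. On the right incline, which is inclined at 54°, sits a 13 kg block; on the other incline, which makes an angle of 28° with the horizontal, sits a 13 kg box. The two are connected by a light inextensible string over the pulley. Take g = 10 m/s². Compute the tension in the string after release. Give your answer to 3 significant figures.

Resolve each weight along its own incline: the 13 kg mass has component 13 × 10 × sin 54° = 105.172 N down its slope, and the 13 kg mass has 13 × 10 × sin 28° = 61.031 N down its slope.
The 13 kg side's 105.172 N exceeds the other side's 61.031 N, so that mass slides down and the 13 kg mass slides up. Taking that direction as positive, Newton's second law for the whole system gives 105.172 − 61.031 = (13 + 13) a, so a = 44.141 / 26 = 1.6977 m/s².
For the 13 kg mass (up-slope positive): T − 61.031 = 13 × 1.6977, so T = 83.101 N.

83.1 N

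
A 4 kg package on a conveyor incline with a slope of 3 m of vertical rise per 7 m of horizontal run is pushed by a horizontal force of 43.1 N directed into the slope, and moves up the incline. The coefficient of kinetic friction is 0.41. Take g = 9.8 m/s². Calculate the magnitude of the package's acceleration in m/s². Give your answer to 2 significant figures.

0.61 m/s²

The horizontal push has components F cos 23.20° = 43.1 × 0.9191 = 39.613 N up the incline and F sin 23.20° = 43.1 × 0.3939 = 16.977 N pressing into the surface.
The normal force is therefore N = mg cos 23.20° + F sin 23.20° = 36.029 + 16.977 = 53.006 N, and kinetic friction down the slope is μN = 0.41 × 53.006 = 21.732 N.
Along the incline: F cos 23.20° − mg sin 23.20° − μN = ma, so 39.613 − 15.441 − 21.732 = 4 a, giving a = 0.6100 m/s².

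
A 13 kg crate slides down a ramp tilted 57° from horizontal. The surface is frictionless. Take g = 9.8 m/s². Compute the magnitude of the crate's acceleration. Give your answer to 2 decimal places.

Resolving the weight along the incline: the component pulling the crate down the slope is mg sin 57° = 13 × 9.8 × 0.8387 = 106.850 N, and the normal force is N = mg cos 57° = 13 × 9.8 × 0.5446 = 69.382 N.
With no friction the net force along the incline is 106.850 N, so a = g sin 57° = 106.850 / 13 = 8.2192 m/s².

8.22 m/s²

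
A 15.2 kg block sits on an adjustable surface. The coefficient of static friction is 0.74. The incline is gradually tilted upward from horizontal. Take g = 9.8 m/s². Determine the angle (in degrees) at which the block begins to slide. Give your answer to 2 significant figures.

37°

At the threshold of sliding, static friction is at its maximum μ_s N and exactly balances the weight component along the incline: mg sin θ = μ_s mg cos θ.
Hence tan θ = μ_s = 0.74, so θ = arctan(0.74) = 36.5014°.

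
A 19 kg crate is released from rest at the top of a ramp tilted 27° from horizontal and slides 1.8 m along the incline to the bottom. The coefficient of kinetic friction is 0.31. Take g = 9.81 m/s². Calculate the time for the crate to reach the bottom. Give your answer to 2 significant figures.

The weight component along the incline is mg sin 27° = 84.619 N and the normal force is N = mg cos 27° = 166.075 N.
Friction up the slope is f = μN = 0.31 × 166.075 = 51.483 N, so the net downslope force is 84.619 − 51.483 = 33.136 N and a = 33.136 / 19 = 1.7440 m/s².
Starting from rest, L = ½at², so t = √(2L/a) = √(2 × 1.8 / 1.7440) = 1.4367 s.

1.4 s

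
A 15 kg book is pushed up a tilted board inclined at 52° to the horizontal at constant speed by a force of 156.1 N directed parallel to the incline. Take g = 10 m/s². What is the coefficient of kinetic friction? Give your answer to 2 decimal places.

At constant speed ΣF = 0 along the incline. The applied 156.1 N acts up the slope; the weight component mg sin 52° = 118.202 N and kinetic friction μN both act down the slope.
So 156.1 = 118.202 + μ × 92.349, giving μ = (156.1 − 118.202) / 92.349 = 0.4104.

0.41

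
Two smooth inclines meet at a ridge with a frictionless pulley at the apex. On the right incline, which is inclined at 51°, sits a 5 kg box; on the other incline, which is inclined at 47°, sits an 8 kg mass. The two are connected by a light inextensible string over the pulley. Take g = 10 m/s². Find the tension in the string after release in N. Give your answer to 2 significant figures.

46 N

Resolve each weight along its own incline: the 5 kg mass has component 5 × 10 × sin 51° = 38.857 N down its slope, and the 8 kg mass has 8 × 10 × sin 47° = 58.508 N down its slope.
The 8 kg side's 58.508 N exceeds the other side's 38.857 N, so that mass slides down and the 5 kg mass slides up. Taking that direction as positive, Newton's second law for the whole system gives 58.508 − 38.857 = (5 + 8) a, so a = 19.651 / 13 = 1.5116 m/s².
For the 5 kg mass (up-slope positive): T − 38.857 = 5 × 1.5116, so T = 46.415 N.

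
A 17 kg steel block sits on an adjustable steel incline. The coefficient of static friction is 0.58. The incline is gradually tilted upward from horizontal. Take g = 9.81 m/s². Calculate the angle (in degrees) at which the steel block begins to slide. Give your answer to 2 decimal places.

At the threshold of sliding, static friction is at its maximum μ_s N and exactly balances the weight component along the incline: mg sin θ = μ_s mg cos θ.
Hence tan θ = μ_s = 0.58, so θ = arctan(0.58) = 30.1137°.

30.11°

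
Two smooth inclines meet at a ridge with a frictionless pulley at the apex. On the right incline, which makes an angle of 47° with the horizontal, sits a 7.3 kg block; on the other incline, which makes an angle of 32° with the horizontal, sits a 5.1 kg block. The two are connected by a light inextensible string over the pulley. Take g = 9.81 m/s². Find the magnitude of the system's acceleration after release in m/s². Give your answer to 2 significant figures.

2.1 m/s²

Resolve each weight along its own incline: the 7.3 kg mass has component 7.3 × 9.81 × sin 47° = 52.374 N down its slope, and the 5.1 kg mass has 5.1 × 9.81 × sin 32° = 26.512 N down its slope.
The 7.3 kg side's 52.374 N exceeds the other side's 26.512 N, so that mass slides down and the 5.1 kg mass slides up. Taking that direction as positive, Newton's second law for the whole system gives 52.374 − 26.512 = (7.3 + 5.1) a, so a = 25.862 / 12.4 = 2.0856 m/s².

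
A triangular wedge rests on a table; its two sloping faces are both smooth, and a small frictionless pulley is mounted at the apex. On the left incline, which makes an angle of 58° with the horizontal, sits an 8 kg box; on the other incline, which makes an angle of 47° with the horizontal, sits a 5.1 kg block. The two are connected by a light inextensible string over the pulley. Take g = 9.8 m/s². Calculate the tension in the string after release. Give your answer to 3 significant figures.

48.2 N

Resolve each weight along its own incline: the 8 kg mass has component 8 × 9.8 × sin 58° = 66.487 N down its slope, and the 5.1 kg mass has 5.1 × 9.8 × sin 47° = 36.553 N down its slope.
The 8 kg side's 66.487 N exceeds the other side's 36.553 N, so that mass slides down and the 5.1 kg mass slides up. Taking that direction as positive, Newton's second law for the whole system gives 66.487 − 36.553 = (8 + 5.1) a, so a = 29.934 / 13.1 = 2.2850 m/s².
For the 5.1 kg mass (up-slope positive): T − 36.553 = 5.1 × 2.2850, so T = 48.206 N.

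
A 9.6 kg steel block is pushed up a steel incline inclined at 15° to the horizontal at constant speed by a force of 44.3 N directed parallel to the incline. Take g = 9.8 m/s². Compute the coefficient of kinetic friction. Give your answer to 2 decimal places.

At constant speed ΣF = 0 along the incline. The applied 44.3 N acts up the slope; the weight component mg sin 15° = 24.350 N and kinetic friction μN both act down the slope.
So 44.3 = 24.350 + μ × 90.874, giving μ = (44.3 − 24.350) / 90.874 = 0.2195.

0.22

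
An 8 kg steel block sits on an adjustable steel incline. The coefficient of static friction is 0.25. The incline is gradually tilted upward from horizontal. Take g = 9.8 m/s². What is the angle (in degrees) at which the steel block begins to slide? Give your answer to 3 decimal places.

14.036°

At the threshold of sliding, static friction is at its maximum μ_s N and exactly balances the weight component along the incline: mg sin θ = μ_s mg cos θ.
Hence tan θ = μ_s = 0.25, so θ = arctan(0.25) = 14.0362°.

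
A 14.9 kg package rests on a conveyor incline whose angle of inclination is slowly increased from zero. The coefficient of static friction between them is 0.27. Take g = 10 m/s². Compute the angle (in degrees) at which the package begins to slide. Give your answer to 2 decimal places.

At the threshold of sliding, static friction is at its maximum μ_s N and exactly balances the weight component along the incline: mg sin θ = μ_s mg cos θ.
Hence tan θ = μ_s = 0.27, so θ = arctan(0.27) = 15.1096°.

15.11°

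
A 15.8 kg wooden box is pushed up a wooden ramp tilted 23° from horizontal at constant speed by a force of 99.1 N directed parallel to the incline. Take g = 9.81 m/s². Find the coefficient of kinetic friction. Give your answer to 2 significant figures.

At constant speed ΣF = 0 along the incline. The applied 99.1 N acts up the slope; the weight component mg sin 23° = 60.563 N and kinetic friction μN both act down the slope.
So 99.1 = 60.563 + μ × 142.676, giving μ = (99.1 − 60.563) / 142.676 = 0.2701.

0.27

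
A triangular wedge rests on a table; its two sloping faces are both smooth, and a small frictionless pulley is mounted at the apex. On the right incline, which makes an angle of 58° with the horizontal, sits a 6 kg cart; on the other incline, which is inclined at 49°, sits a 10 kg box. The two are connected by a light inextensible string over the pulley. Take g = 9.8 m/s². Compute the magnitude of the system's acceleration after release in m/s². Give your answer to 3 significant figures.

1.51 m/s²

Resolve each weight along its own incline: the 6 kg mass has component 6 × 9.8 × sin 58° = 49.865 N down its slope, and the 10 kg mass has 10 × 9.8 × sin 49° = 73.962 N down its slope.
The 10 kg side's 73.962 N exceeds the other side's 49.865 N, so that mass slides down and the 6 kg mass slides up. Taking that direction as positive, Newton's second law for the whole system gives 73.962 − 49.865 = (6 + 10) a, so a = 24.097 / 16 = 1.5061 m/s².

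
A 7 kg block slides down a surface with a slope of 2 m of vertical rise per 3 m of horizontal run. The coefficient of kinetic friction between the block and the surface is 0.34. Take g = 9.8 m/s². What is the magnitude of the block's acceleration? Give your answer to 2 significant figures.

2.7 m/s²

Resolving the weight along the incline: the component pulling the block down the slope is mg sin 33.69° = 7 × 9.8 × 0.5547 = 38.052 N, and the normal force is N = mg cos 33.69° = 7 × 9.8 × 0.8321 = 57.082 N.
Kinetic friction acts up the slope with magnitude f = μN = 0.34 × 57.082 = 19.408 N.
Net force along the incline is 38.052 − 19.408 = 18.644 N, so a = 18.644 / 7 = 2.6634 m/s².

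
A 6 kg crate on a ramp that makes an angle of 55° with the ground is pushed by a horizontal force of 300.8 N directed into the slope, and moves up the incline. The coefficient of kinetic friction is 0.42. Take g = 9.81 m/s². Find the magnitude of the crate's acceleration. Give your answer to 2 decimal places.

1.11 m/s²

The horizontal push has components F cos 55° = 300.8 × 0.5736 = 172.539 N up the incline and F sin 55° = 300.8 × 0.8192 = 246.415 N pressing into the surface.
The normal force is therefore N = mg cos 55° + F sin 55° = 33.762 + 246.415 = 280.177 N, and kinetic friction down the slope is μN = 0.42 × 280.177 = 117.674 N.
Along the incline: F cos 55° − mg sin 55° − μN = ma, so 172.539 − 48.218 − 117.674 = 6 a, giving a = 1.1078 m/s².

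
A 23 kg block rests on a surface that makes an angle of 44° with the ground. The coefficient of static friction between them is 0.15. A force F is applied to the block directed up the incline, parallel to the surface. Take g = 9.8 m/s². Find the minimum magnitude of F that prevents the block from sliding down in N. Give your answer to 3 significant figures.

132 N

The normal force is N = mg cos 44° = 162.139 N. With F at its minimum the block is on the verge of sliding down, so static friction is at its maximum μ_s N = 0.15 × 162.139 = 24.321 N and acts up the slope.
Equilibrium along the incline: F + μ_s N = mg sin 44°, so F = 156.576 − 24.321 = 132.255 N.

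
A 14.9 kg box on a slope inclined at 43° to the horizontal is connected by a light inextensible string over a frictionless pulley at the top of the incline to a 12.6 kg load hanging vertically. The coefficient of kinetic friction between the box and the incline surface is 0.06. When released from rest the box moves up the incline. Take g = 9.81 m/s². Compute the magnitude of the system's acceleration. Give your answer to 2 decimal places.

0.64 m/s²

For the box on the incline: the weight component along the slope is m₁g sin 43° = 14.9 × 9.81 × 0.6820 = 99.687 N and the normal force is N = m₁g cos 43° = 106.901 N.
Kinetic friction opposes the box's motion up the incline: f = μN = 0.06 × 106.901 = 6.414 N acting down the slope.
Newton's second law for the box (up-slope positive): T − 99.687 − 6.414 = 14.9 a. For the hanging load (downward positive): 12.6 × 9.81 − T = 12.6 a.
Adding the two equations eliminates T: 17.505 = 27.5 a, so a = 0.6365 m/s².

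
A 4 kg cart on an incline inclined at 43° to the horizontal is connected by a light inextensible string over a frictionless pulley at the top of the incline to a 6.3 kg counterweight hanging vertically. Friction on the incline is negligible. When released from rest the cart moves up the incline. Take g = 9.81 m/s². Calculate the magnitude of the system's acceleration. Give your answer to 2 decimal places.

For the cart on the incline: the weight component along the slope is m₁g sin 43° = 4 × 9.81 × 0.6820 = 26.762 N and the normal force is N = m₁g cos 43° = 28.698 N.
Newton's second law for the cart (up-slope positive): T − 26.762 = 4 a. For the hanging counterweight (downward positive): 6.3 × 9.81 − T = 6.3 a.
Adding the two equations eliminates T: 35.041 = 10.3 a, so a = 3.4020 m/s².

3.40 m/s²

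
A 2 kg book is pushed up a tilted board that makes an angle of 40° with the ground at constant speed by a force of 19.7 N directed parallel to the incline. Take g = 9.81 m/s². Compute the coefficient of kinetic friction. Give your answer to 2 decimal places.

At constant speed ΣF = 0 along the incline. The applied 19.7 N acts up the slope; the weight component mg sin 40° = 12.611 N and kinetic friction μN both act down the slope.
So 19.7 = 12.611 + μ × 15.030, giving μ = (19.7 − 12.611) / 15.030 = 0.4717.

0.47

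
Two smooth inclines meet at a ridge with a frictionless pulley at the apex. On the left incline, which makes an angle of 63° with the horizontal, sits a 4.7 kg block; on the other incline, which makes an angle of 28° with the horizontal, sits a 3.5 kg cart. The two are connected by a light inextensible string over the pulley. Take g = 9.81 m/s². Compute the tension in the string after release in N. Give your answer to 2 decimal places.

Resolve each weight along its own incline: the 4.7 kg mass has component 4.7 × 9.81 × sin 63° = 41.082 N down its slope, and the 3.5 kg mass has 3.5 × 9.81 × sin 28° = 16.119 N down its slope.
The 4.7 kg side's 41.082 N exceeds the other side's 16.119 N, so that mass slides down and the 3.5 kg mass slides up. Taking that direction as positive, Newton's second law for the whole system gives 41.082 − 16.119 = (4.7 + 3.5) a, so a = 24.963 / 8.2 = 3.0443 m/s².
For the 3.5 kg mass (up-slope positive): T − 16.119 = 3.5 × 3.0443, so T = 26.774 N.

26.77 N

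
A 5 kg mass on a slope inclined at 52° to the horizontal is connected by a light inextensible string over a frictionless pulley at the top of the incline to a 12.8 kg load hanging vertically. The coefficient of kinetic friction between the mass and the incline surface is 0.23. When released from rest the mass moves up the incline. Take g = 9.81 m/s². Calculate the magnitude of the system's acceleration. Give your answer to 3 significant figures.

For the mass on the incline: the weight component along the slope is m₁g sin 52° = 5 × 9.81 × 0.7880 = 38.651 N and the normal force is N = m₁g cos 52° = 30.198 N.
Kinetic friction opposes the mass's motion up the incline: f = μN = 0.23 × 30.198 = 6.946 N acting down the slope.
Newton's second law for the mass (up-slope positive): T − 38.651 − 6.946 = 5 a. For the hanging load (downward positive): 12.8 × 9.81 − T = 12.8 a.
Adding the two equations eliminates T: 79.971 = 17.8 a, so a = 4.4928 m/s².

4.49 m/s²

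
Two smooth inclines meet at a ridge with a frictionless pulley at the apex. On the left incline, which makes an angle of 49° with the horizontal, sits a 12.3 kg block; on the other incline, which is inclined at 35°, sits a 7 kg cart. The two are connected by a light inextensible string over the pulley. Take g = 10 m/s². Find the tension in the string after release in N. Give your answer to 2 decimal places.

Resolve each weight along its own incline: the 12.3 kg mass has component 12.3 × 10 × sin 49° = 92.829 N down its slope, and the 7 kg mass has 7 × 10 × sin 35° = 40.150 N down its slope.
The 12.3 kg side's 92.829 N exceeds the other side's 40.150 N, so that mass slides down and the 7 kg mass slides up. Taking that direction as positive, Newton's second law for the whole system gives 92.829 − 40.150 = (12.3 + 7) a, so a = 52.679 / 19.3 = 2.7295 m/s².
For the 7 kg mass (up-slope positive): T − 40.150 = 7 × 2.7295, so T = 59.256 N.

59.26 N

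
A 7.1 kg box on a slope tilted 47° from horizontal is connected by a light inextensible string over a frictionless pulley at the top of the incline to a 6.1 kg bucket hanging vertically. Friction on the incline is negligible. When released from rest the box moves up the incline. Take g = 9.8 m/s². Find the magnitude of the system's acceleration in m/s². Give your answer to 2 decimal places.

0.67 m/s²

For the box on the incline: the weight component along the slope is m₁g sin 47° = 7.1 × 9.8 × 0.7314 = 50.891 N and the normal force is N = m₁g cos 47° = 47.453 N.
Newton's second law for the box (up-slope positive): T − 50.891 = 7.1 a. For the hanging bucket (downward positive): 6.1 × 9.8 − T = 6.1 a.
Adding the two equations eliminates T: 8.889 = 13.2 a, so a = 0.6734 m/s².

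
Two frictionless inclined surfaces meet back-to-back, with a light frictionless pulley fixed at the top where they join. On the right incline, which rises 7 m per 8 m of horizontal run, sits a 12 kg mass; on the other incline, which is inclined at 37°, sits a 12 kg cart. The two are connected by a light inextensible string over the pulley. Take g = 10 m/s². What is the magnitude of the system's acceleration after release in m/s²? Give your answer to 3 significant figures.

0.283 m/s²

Resolve each weight along its own incline: the 12 kg mass has component 12 × 10 × sin 41.19° = 79.021 N down its slope, and the 12 kg mass has 12 × 10 × sin 37° = 72.218 N down its slope.
The 12 kg side's 79.021 N exceeds the other side's 72.218 N, so that mass slides down and the 12 kg mass slides up. Taking that direction as positive, Newton's second law for the whole system gives 79.021 − 72.218 = (12 + 12) a, so a = 6.803 / 24 = 0.2835 m/s².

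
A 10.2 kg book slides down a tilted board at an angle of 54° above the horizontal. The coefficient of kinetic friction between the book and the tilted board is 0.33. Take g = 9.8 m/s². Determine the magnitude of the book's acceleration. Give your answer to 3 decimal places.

6.027 m/s²

Resolving the weight along the incline: the component pulling the book down the slope is mg sin 54° = 10.2 × 9.8 × 0.8090 = 80.868 N, and the normal force is N = mg cos 54° = 10.2 × 9.8 × 0.5878 = 58.756 N.
Kinetic friction acts up the slope with magnitude f = μN = 0.33 × 58.756 = 19.389 N.
Net force along the incline is 80.868 − 19.389 = 61.479 N, so a = 61.479 / 10.2 = 6.0274 m/s².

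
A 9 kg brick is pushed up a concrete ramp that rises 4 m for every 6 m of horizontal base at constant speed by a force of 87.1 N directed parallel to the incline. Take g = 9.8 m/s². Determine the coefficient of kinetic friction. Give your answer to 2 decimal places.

0.52

At constant speed ΣF = 0 along the incline. The applied 87.1 N acts up the slope; the weight component mg sin 33.69° = 48.925 N and kinetic friction μN both act down the slope.
So 87.1 = 48.925 + μ × 73.387, giving μ = (87.1 − 48.925) / 73.387 = 0.5202.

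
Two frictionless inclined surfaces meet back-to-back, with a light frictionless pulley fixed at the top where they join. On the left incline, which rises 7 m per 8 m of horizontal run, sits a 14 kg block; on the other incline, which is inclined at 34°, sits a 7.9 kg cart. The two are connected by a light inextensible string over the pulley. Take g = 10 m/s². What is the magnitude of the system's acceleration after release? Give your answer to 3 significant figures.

2.19 m/s²

Resolve each weight along its own incline: the 14 kg mass has component 14 × 10 × sin 41.19° = 92.191 N down its slope, and the 7.9 kg mass has 7.9 × 10 × sin 34° = 44.176 N down its slope.
The 14 kg side's 92.191 N exceeds the other side's 44.176 N, so that mass slides down and the 7.9 kg mass slides up. Taking that direction as positive, Newton's second law for the whole system gives 92.191 − 44.176 = (14 + 7.9) a, so a = 48.015 / 21.9 = 2.1925 m/s².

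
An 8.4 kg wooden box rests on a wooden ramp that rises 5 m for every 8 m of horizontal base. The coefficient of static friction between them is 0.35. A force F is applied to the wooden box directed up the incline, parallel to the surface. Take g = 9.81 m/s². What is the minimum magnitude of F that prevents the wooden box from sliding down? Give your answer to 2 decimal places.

The normal force is N = mg cos 32.01° = 69.878 N. With F at its minimum the wooden box is on the verge of sliding down, so static friction is at its maximum μ_s N = 0.35 × 69.878 = 24.457 N and acts up the slope.
Equilibrium along the incline: F + μ_s N = mg sin 32.01°, so F = 43.674 − 24.457 = 19.217 N.

19.22 N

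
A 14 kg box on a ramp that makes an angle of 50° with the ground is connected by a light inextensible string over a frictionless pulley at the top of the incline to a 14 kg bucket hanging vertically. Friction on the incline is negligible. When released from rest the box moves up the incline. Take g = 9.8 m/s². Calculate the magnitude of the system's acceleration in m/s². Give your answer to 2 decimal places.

For the box on the incline: the weight component along the slope is m₁g sin 50° = 14 × 9.8 × 0.7660 = 105.095 N and the normal force is N = m₁g cos 50° = 88.190 N.
Newton's second law for the box (up-slope positive): T − 105.095 = 14 a. For the hanging bucket (downward positive): 14 × 9.8 − T = 14 a.
Adding the two equations eliminates T: 32.105 = 28 a, so a = 1.1466 m/s².

1.15 m/s²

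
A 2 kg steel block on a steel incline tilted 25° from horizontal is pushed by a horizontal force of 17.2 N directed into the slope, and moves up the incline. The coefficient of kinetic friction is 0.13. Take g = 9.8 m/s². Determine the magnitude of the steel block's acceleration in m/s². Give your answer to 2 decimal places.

2.03 m/s²

The horizontal push has components F cos 25° = 17.2 × 0.9063 = 15.588 N up the incline and F sin 25° = 17.2 × 0.4226 = 7.269 N pressing into the surface.
The normal force is therefore N = mg cos 25° + F sin 25° = 17.763 + 7.269 = 25.032 N, and kinetic friction down the slope is μN = 0.13 × 25.032 = 3.254 N.
Along the incline: F cos 25° − mg sin 25° − μN = ma, so 15.588 − 8.283 − 3.254 = 2 a, giving a = 2.0255 m/s².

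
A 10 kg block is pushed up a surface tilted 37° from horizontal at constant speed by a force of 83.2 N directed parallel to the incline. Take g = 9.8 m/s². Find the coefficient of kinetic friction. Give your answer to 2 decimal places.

0.31

At constant speed ΣF = 0 along the incline. The applied 83.2 N acts up the slope; the weight component mg sin 37° = 58.978 N and kinetic friction μN both act down the slope.
So 83.2 = 58.978 + μ × 78.266, giving μ = (83.2 − 58.978) / 78.266 = 0.3095.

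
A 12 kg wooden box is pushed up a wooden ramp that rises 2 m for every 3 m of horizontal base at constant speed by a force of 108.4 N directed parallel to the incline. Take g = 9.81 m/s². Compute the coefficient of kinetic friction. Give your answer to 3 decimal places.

0.440

At constant speed ΣF = 0 along the incline. The applied 108.4 N acts up the slope; the weight component mg sin 33.69° = 65.299 N and kinetic friction μN both act down the slope.
So 108.4 = 65.299 + μ × 97.949, giving μ = (108.4 − 65.299) / 97.949 = 0.4400.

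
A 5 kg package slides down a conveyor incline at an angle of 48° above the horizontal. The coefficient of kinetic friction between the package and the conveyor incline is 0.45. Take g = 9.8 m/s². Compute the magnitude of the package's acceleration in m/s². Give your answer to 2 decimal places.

Resolving the weight along the incline: the component pulling the package down the slope is mg sin 48° = 5 × 9.8 × 0.7431 = 36.412 N, and the normal force is N = mg cos 48° = 5 × 9.8 × 0.6691 = 32.786 N.
Kinetic friction acts up the slope with magnitude f = μN = 0.45 × 32.786 = 14.754 N.
Net force along the incline is 36.412 − 14.754 = 21.658 N, so a = 21.658 / 5 = 4.3316 m/s².

4.33 m/s²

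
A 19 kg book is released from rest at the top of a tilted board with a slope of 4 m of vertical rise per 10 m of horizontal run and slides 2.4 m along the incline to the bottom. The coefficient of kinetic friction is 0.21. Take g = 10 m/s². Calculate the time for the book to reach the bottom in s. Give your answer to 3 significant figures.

The weight component along the incline is mg sin 21.80° = 70.564 N and the normal force is N = mg cos 21.80° = 176.411 N.
Friction up the slope is f = μN = 0.21 × 176.411 = 37.046 N, so the net downslope force is 70.564 − 37.046 = 33.518 N and a = 33.518 / 19 = 1.7641 m/s².
Starting from rest, L = ½at², so t = √(2L/a) = √(2 × 2.4 / 1.7641) = 1.6495 s.

1.65 s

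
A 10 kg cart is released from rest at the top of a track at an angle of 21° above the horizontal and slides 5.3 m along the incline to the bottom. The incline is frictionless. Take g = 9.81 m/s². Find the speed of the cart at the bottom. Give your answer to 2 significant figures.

The weight component along the incline is mg sin 21° = 35.156 N and the normal force is N = mg cos 21° = 91.584 N.
With no friction, a = g sin 21° = 3.5156 m/s².
Starting from rest over a distance of 5.3 m, v² = 2aL = 2 × 3.5156 × 5.3 = 37.2654, so v = 6.1045 m/s.

6.1 m/s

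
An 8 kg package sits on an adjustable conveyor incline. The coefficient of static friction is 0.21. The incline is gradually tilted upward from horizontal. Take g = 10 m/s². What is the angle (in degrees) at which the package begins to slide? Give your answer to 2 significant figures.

At the threshold of sliding, static friction is at its maximum μ_s N and exactly balances the weight component along the incline: mg sin θ = μ_s mg cos θ.
Hence tan θ = μ_s = 0.21, so θ = arctan(0.21) = 11.8598°.

12°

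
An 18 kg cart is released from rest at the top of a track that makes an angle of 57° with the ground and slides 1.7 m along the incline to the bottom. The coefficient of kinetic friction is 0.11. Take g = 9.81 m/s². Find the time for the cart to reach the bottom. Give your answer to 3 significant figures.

0.667 s

The weight component along the incline is mg sin 57° = 148.092 N and the normal force is N = mg cos 57° = 96.172 N.
Friction up the slope is f = μN = 0.11 × 96.172 = 10.579 N, so the net downslope force is 148.092 − 10.579 = 137.513 N and a = 137.513 / 18 = 7.6396 m/s².
Starting from rest, L = ½at², so t = √(2L/a) = √(2 × 1.7 / 7.6396) = 0.6671 s.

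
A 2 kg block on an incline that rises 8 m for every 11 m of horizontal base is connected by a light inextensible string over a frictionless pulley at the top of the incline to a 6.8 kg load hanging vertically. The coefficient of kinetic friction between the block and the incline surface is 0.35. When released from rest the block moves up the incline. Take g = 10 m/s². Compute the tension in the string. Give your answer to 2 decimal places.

28.92 N

For the block on the incline: the weight component along the slope is m₁g sin 36.03° = 2 × 10 × 0.5882 = 11.764 N and the normal force is N = m₁g cos 36.03° = 16.175 N.
Kinetic friction opposes the block's motion up the incline: f = μN = 0.35 × 16.175 = 5.661 N acting down the slope.
Newton's second law for the block (up-slope positive): T − 11.764 − 5.661 = 2 a. For the hanging load (downward positive): 6.8 × 10 − T = 6.8 a.
Adding the two equations eliminates T: 50.575 = 8.8 a, so a = 5.7472 m/s².
Then from the hanging load's equation, T = 6.8 × (10 − 5.7472) = 28.919 N.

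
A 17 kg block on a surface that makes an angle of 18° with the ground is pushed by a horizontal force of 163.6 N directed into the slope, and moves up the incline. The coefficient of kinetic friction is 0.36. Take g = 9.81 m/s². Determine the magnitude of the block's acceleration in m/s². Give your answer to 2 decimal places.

1.69 m/s²

The horizontal push has components F cos 18° = 163.6 × 0.9511 = 155.600 N up the incline and F sin 18° = 163.6 × 0.3090 = 50.552 N pressing into the surface.
The normal force is therefore N = mg cos 18° + F sin 18° = 158.615 + 50.552 = 209.167 N, and kinetic friction down the slope is μN = 0.36 × 209.167 = 75.300 N.
Along the incline: F cos 18° − mg sin 18° − μN = ma, so 155.600 − 51.532 − 75.300 = 17 a, giving a = 1.6922 m/s².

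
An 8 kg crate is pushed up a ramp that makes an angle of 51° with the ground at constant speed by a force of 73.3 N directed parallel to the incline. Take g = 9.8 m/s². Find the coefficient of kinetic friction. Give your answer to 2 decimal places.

At constant speed ΣF = 0 along the incline. The applied 73.3 N acts up the slope; the weight component mg sin 51° = 60.928 N and kinetic friction μN both act down the slope.
So 73.3 = 60.928 + μ × 49.339, giving μ = (73.3 − 60.928) / 49.339 = 0.2508.

0.25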